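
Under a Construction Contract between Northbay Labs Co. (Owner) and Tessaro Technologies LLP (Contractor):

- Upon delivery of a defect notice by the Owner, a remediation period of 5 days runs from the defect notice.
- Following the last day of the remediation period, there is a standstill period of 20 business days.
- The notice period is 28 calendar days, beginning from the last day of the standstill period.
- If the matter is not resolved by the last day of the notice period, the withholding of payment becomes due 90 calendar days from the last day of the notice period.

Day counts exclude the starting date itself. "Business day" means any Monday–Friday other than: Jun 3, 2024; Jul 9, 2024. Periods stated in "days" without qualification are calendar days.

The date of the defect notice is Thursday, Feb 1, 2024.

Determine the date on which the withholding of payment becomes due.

Jul 1, 2024

Adding 5 calendar days to Feb 1, 2024 gives Feb 6, 2024, which is the last day of the remediation period.
From Tuesday, Feb 6, 2024, 20 business days (Feb 7, Feb 8, Feb 9, Feb 12, …, Mar 1, Mar 4, Mar 5, skipping weekends) brings us to Tuesday, Mar 5, 2024, which is the last day of the standstill period.
The last day of the notice period: 28 calendar days after Mar 5, 2024 is Apr 2, 2024.
The date on which the withholding of payment becomes due: Apr 2, 2024 + 90 days = Jul 1, 2024.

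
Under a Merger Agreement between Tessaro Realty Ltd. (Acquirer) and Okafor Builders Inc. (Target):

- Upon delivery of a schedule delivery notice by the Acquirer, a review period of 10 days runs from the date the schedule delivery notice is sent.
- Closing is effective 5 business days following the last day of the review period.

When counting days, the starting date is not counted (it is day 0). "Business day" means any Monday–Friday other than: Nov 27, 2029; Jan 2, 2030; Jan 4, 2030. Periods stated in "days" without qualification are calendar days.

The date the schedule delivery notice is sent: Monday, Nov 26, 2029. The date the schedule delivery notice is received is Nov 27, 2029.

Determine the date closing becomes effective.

Dec 13, 2029

The last day of the review period: 10 calendar days after Nov 26, 2029 is Dec 6, 2029.
The date closing becomes effective: counting 5 business days from Thursday, Dec 6, 2029 (Dec 7, Dec 10, Dec 11, Dec 12, Dec 13, skipping weekends) reaches Thursday, Dec 13, 2029.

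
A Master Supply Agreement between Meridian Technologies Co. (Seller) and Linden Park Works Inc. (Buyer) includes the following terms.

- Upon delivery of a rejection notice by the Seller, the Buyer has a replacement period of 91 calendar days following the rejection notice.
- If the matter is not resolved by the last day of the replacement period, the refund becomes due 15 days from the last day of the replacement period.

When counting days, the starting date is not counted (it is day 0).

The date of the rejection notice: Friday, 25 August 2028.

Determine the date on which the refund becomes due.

The last day of the replacement period: 91 calendar days after 25 August 2028 is 24 November 2028.
The date on which the refund becomes due: 15 calendar days after 24 November 2028 is 9 December 2028.

9 December 2028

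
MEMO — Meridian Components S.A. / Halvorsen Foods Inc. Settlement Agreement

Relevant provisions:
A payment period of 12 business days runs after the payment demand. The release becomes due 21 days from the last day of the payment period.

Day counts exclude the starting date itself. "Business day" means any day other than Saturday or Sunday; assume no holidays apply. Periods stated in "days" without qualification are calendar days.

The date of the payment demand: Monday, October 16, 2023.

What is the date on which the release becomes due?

The last day of the payment period: 12 business days after Monday, October 16, 2023, skipping weekends — Oct 17, Oct 18, Oct 19, Oct 20, …, Oct 30, Oct 31, Nov 1 — lands on Wednesday, November 1, 2023.
The date on which the release becomes due: November 1, 2023 + 21 days = November 22, 2023.

November 22, 2023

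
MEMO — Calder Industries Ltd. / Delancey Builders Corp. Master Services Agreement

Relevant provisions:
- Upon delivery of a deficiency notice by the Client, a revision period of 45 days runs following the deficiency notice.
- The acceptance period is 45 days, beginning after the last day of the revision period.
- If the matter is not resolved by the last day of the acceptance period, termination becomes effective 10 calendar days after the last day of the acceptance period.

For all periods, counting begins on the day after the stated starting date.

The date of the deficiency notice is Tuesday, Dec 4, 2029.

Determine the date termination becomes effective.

Mar 14, 2030

The last day of the revision period: Dec 4, 2029 + 45 days = Jan 18, 2030.
The last day of the acceptance period: 45 calendar days after Jan 18, 2030 is Mar 4, 2030.
The date termination becomes effective: 10 calendar days after Mar 4, 2030 is Mar 14, 2030.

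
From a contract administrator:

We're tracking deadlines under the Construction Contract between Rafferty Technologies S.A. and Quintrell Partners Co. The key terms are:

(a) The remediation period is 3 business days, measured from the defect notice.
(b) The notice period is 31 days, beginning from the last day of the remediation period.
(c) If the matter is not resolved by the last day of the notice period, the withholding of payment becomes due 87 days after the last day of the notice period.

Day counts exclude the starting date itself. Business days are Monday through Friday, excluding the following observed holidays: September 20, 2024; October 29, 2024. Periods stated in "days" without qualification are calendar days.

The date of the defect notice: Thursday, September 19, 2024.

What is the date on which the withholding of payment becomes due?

January 21, 2025

From Thursday, September 19, 2024, 3 business days (Sep 23, Sep 24, Sep 25, skipping weekends and the listed holiday on Sep 20) brings us to Wednesday, September 25, 2024, which is the last day of the remediation period.
The last day of the notice period: 31 calendar days after September 25, 2024 is October 26, 2024.
Adding 87 calendar days to October 26, 2024 gives January 21, 2025, which is the date on which the withholding of payment becomes due.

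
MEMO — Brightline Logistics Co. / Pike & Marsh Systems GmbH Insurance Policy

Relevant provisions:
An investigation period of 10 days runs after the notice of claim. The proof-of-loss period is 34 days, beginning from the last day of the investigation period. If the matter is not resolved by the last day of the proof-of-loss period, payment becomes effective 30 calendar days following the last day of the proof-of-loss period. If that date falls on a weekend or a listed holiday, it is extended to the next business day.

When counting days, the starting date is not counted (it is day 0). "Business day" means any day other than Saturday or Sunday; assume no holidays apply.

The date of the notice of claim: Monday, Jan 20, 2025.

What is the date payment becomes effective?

Adding 10 calendar days to Jan 20, 2025 gives Jan 30, 2025, which is the last day of the investigation period.
The last day of the proof-of-loss period: 34 calendar days after Jan 30, 2025 is Mar 5, 2025.
The date payment becomes effective: Mar 5, 2025 + 30 days = Apr 4, 2025. Apr 4, 2025 is a Friday, so no roll-forward applies.

Apr 4, 2025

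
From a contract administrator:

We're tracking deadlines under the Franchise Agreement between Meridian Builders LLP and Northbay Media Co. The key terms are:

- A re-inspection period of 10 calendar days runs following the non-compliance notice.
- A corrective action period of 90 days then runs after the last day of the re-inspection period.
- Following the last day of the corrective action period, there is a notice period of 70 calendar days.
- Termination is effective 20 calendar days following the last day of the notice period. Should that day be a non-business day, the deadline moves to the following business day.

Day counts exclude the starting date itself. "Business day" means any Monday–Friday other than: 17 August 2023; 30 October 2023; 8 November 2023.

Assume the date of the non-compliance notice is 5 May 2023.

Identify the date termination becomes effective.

The last day of the re-inspection period: 10 calendar days after 5 May 2023 is 15 May 2023.
The last day of the corrective action period: 90 calendar days after 15 May 2023 is 13 August 2023.
The last day of the notice period: 70 calendar days after 13 August 2023 is 22 October 2023.
The date termination becomes effective: 20 calendar days after 22 October 2023 is 11 November 2023. That falls on a Saturday, so it rolls to the next business day, Monday, 13 November 2023.

13 November 2023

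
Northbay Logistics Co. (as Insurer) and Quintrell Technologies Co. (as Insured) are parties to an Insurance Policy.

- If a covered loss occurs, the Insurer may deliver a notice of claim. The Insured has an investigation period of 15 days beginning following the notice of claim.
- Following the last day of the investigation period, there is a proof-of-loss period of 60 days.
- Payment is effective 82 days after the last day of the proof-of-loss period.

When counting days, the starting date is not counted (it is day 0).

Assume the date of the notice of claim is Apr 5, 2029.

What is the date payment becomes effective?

Sep 9, 2029

The last day of the investigation period: 15 calendar days after Apr 5, 2029 is Apr 20, 2029.
Adding 60 calendar days to Apr 20, 2029 gives Jun 19, 2029, which is the last day of the proof-of-loss period.
The date payment becomes effective: 82 calendar days after Jun 19, 2029 is Sep 9, 2029.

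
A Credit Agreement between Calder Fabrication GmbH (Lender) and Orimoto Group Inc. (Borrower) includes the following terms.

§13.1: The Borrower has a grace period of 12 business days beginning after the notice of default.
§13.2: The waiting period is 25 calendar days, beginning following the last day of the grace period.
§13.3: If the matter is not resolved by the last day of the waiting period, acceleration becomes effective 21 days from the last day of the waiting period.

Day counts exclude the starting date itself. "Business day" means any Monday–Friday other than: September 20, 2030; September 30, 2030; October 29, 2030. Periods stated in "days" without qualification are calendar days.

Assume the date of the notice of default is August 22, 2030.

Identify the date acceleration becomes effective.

The last day of the grace period: 12 business days after Thursday, August 22, 2030, skipping weekends — Aug 23, Aug 26, Aug 27, Aug 28, …, Sep 5, Sep 6, Sep 9 — lands on Monday, September 9, 2030.
Adding 25 calendar days to September 9, 2030 gives October 4, 2030, which is the last day of the waiting period.
The date acceleration becomes effective: 21 calendar days after October 4, 2030 is October 25, 2030.

October 25, 2030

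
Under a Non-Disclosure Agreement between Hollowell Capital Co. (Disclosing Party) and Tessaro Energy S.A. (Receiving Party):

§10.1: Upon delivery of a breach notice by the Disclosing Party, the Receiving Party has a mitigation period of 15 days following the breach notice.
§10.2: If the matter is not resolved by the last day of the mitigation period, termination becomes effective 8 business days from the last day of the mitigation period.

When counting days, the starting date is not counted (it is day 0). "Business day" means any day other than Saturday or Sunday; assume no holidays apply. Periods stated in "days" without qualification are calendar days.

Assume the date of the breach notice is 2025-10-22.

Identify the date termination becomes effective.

2025-11-18

The last day of the mitigation period: 2025-10-22 + 15 days = 2025-11-06.
The date termination becomes effective: counting 8 business days from Thursday, 2025-11-06 (Nov 7, Nov 10, Nov 11, Nov 12, Nov 13, Nov 14, Nov 17, Nov 18, skipping weekends) reaches Tuesday, 2025-11-18.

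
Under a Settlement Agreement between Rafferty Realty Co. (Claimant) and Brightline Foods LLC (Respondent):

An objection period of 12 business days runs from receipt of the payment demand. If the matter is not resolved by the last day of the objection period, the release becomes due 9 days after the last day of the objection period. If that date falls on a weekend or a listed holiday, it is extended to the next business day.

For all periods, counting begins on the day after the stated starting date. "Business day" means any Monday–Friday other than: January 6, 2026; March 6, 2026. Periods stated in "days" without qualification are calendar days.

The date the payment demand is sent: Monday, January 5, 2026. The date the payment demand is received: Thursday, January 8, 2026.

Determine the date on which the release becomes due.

February 4, 2026

The last day of the objection period: 12 business days after Thursday, January 8, 2026, skipping weekends — Jan 9, Jan 12, Jan 13, Jan 14, …, Jan 22, Jan 23, Jan 26 — lands on Monday, January 26, 2026.
The date on which the release becomes due: 9 calendar days after January 26, 2026 is February 4, 2026. February 4, 2026 is a Wednesday and is not a listed holiday, so no roll-forward applies.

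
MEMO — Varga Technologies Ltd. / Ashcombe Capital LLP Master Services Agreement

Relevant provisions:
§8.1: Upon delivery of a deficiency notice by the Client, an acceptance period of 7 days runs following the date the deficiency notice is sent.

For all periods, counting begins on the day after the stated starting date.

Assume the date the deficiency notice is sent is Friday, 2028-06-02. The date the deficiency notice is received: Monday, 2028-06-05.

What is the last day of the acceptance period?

2028-06-09

The last day of the acceptance period: 7 calendar days after 2028-06-02 is 2028-06-09.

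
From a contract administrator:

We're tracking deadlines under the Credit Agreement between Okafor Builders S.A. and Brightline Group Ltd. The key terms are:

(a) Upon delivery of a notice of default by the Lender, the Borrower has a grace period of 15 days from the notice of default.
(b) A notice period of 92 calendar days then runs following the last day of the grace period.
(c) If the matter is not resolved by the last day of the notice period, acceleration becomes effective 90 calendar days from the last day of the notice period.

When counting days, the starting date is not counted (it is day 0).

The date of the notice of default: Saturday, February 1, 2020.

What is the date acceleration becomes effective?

The last day of the grace period: 15 calendar days after February 1, 2020 is February 16, 2020.
The last day of the notice period: 92 calendar days after February 16, 2020 is May 18, 2020.
Adding 90 calendar days to May 18, 2020 gives August 16, 2020, which is the date acceleration becomes effective.

August 16, 2020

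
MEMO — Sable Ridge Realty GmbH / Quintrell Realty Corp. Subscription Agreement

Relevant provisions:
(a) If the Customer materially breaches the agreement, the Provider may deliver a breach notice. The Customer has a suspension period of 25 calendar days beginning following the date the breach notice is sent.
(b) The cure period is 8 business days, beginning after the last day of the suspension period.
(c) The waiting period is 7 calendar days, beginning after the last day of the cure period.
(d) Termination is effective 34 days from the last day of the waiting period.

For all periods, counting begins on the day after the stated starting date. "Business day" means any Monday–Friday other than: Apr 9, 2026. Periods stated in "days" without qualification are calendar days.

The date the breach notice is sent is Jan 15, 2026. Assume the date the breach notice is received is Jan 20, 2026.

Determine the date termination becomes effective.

Adding 25 calendar days to Jan 15, 2026 gives Feb 9, 2026, which is the last day of the suspension period.
From Monday, Feb 9, 2026, 8 business days (Feb 10, Feb 11, Feb 12, Feb 13, Feb 16, Feb 17, Feb 18, Feb 19, skipping weekends) brings us to Thursday, Feb 19, 2026, which is the last day of the cure period.
The last day of the waiting period: 7 calendar days after Feb 19, 2026 is Feb 26, 2026.
The date termination becomes effective: Feb 26, 2026 + 34 days = Apr 1, 2026.

Apr 1, 2026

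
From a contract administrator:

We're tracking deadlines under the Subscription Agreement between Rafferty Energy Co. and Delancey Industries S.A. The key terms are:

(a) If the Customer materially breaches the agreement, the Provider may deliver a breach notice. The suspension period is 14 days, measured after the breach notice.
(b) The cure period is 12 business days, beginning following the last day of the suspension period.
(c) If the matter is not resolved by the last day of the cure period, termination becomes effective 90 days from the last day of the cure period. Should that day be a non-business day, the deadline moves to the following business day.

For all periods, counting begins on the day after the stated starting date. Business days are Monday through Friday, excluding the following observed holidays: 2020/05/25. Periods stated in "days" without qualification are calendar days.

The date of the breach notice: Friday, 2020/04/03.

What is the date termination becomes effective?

2020/08/03

The last day of the suspension period: 14 calendar days after 2020/04/03 is 2020/04/17.
From Friday, 2020/04/17, 12 business days (Apr 20, Apr 21, Apr 22, Apr 23, …, May 1, May 4, May 5, skipping weekends) brings us to Tuesday, 2020/05/05, which is the last day of the cure period.
The date termination becomes effective: 2020/05/05 + 90 days = 2020/08/03. 2020/08/03 is a Monday and is not a listed holiday, so no roll-forward applies.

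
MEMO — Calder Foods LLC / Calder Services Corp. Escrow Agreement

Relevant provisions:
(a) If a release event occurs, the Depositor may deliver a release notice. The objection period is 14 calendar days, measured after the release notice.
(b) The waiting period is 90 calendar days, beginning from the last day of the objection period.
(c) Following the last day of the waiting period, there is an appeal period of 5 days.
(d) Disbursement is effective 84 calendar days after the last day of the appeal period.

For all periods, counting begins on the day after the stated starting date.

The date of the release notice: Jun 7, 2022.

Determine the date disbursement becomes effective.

Dec 17, 2022

Adding 14 calendar days to Jun 7, 2022 gives Jun 21, 2022, which is the last day of the objection period.
The last day of the waiting period: Jun 21, 2022 + 90 days = Sep 19, 2022.
Adding 5 calendar days to Sep 19, 2022 gives Sep 24, 2022, which is the last day of the appeal period.
The date disbursement becomes effective: Sep 24, 2022 + 84 days = Dec 17, 2022.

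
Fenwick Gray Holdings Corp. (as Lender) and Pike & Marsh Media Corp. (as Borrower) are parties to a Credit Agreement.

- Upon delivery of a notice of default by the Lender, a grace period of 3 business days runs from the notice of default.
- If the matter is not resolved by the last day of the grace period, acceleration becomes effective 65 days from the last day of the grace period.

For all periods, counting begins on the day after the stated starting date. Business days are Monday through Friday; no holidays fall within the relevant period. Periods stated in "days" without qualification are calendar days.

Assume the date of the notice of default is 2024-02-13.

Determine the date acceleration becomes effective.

2024-04-21

The last day of the grace period: 3 business days after Tuesday, 2024-02-13, skipping weekends — Feb 14, Feb 15, Feb 16 — lands on Friday, 2024-02-16.
The date acceleration becomes effective: 2024-02-16 + 65 days = 2024-04-21.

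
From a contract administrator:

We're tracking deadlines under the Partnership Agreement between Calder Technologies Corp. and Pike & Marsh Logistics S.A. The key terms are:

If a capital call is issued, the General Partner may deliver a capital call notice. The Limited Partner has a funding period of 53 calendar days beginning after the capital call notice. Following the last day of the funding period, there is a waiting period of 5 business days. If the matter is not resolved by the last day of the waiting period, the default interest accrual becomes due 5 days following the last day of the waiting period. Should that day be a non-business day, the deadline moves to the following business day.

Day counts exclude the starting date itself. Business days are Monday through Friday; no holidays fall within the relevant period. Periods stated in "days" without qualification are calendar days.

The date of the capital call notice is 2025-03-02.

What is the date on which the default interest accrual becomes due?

The last day of the funding period: 2025-03-02 + 53 days = 2025-04-24.
The last day of the waiting period: counting 5 business days from Thursday, 2025-04-24 (Apr 25, Apr 28, Apr 29, Apr 30, May 1, skipping weekends) reaches Thursday, 2025-05-01.
The date on which the default interest accrual becomes due: 5 calendar days after 2025-05-01 is 2025-05-06. 2025-05-06 is a Tuesday, so no roll-forward applies.

2025-05-06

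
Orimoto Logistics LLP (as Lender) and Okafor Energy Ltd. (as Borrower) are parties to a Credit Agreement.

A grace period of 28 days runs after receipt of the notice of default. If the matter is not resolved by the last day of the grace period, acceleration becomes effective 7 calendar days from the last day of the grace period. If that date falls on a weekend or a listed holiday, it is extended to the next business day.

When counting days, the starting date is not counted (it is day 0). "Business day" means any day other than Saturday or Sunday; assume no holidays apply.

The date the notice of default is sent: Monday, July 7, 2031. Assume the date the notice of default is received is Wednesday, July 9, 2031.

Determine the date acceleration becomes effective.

August 13, 2031

The last day of the grace period: July 9, 2031 + 28 days = August 6, 2031.
The date acceleration becomes effective: 7 calendar days after August 6, 2031 is August 13, 2031. August 13, 2031 is a Wednesday, so no roll-forward applies.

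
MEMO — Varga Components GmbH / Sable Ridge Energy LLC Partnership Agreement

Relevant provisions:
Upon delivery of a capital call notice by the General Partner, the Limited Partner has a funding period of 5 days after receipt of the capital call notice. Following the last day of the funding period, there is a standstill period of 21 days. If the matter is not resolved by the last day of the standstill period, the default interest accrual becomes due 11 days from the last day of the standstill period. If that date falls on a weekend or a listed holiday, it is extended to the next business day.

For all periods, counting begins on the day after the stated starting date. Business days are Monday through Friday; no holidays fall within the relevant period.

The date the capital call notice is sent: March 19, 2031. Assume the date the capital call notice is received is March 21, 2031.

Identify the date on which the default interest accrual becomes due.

Adding 5 calendar days to March 21, 2031 gives March 26, 2031, which is the last day of the funding period.
Adding 21 calendar days to March 26, 2031 gives April 16, 2031, which is the last day of the standstill period.
The date on which the default interest accrual becomes due: April 16, 2031 + 11 days = April 27, 2031. That falls on a Sunday, so it rolls to the next business day, Monday, April 28, 2031.

April 28, 2031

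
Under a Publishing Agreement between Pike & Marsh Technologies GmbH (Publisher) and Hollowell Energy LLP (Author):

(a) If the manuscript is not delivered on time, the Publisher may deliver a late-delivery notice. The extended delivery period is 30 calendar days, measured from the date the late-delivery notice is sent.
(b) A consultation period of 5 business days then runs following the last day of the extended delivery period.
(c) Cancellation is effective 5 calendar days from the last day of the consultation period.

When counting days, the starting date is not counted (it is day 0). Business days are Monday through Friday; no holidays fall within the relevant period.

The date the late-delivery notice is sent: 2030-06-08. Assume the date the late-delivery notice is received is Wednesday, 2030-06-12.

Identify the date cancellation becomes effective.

2030-07-20

Adding 30 calendar days to 2030-06-08 gives 2030-07-08, which is the last day of the extended delivery period.
The last day of the consultation period: 5 business days after Monday, 2030-07-08, skipping weekends — Jul 9, Jul 10, Jul 11, Jul 12, Jul 15 — lands on Monday, 2030-07-15.
The date cancellation becomes effective: 5 calendar days after 2030-07-15 is 2030-07-20.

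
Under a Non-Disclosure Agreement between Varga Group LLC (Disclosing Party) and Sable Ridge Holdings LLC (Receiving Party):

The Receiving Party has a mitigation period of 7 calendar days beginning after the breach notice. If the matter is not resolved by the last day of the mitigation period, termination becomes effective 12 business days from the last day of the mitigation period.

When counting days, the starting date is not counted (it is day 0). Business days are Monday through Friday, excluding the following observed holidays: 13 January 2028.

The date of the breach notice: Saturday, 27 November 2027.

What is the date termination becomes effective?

Adding 7 calendar days to 27 November 2027 gives 4 December 2027, which is the last day of the mitigation period.
The date termination becomes effective: 12 business days after Saturday, 4 December 2027, skipping weekends — Dec 6, Dec 7, Dec 8, Dec 9, …, Dec 17, Dec 20, Dec 21 — lands on Tuesday, 21 December 2027.

21 December 2027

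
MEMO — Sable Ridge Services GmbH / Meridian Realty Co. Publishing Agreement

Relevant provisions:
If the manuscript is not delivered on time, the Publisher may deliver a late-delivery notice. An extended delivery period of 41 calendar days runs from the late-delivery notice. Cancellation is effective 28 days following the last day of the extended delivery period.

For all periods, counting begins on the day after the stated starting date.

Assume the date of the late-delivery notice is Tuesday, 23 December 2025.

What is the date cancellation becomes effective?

2 March 2026

The last day of the extended delivery period: 41 calendar days after 23 December 2025 is 2 February 2026.
Adding 28 calendar days to 2 February 2026 gives 2 March 2026, which is the date cancellation becomes effective.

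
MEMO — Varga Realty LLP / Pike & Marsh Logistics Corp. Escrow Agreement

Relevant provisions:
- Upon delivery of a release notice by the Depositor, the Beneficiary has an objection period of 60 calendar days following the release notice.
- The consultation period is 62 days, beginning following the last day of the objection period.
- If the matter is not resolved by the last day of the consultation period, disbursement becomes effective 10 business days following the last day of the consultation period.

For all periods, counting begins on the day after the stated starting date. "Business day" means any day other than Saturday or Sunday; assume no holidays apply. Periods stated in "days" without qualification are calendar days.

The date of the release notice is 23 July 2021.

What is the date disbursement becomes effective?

6 December 2021

The last day of the objection period: 23 July 2021 + 60 days = 21 September 2021.
Adding 62 calendar days to 21 September 2021 gives 22 November 2021, which is the last day of the consultation period.
From Monday, 22 November 2021, 10 business days (Nov 23, Nov 24, Nov 25, Nov 26, Nov 29, Nov 30, Dec 1, Dec 2, Dec 3, Dec 6, skipping weekends) brings us to Monday, 6 December 2021, which is the date disbursement becomes effective.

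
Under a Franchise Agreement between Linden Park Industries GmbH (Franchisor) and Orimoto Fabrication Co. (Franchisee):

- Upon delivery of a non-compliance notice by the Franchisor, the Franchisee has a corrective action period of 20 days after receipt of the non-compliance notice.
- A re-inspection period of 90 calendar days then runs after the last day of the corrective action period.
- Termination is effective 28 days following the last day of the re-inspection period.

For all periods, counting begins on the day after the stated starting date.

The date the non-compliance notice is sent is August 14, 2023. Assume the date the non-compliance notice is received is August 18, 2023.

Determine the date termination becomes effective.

January 3, 2024

The last day of the corrective action period: August 18, 2023 + 20 days = September 7, 2023.
The last day of the re-inspection period: September 7, 2023 + 90 days = December 6, 2023.
Adding 28 calendar days to December 6, 2023 gives January 3, 2024, which is the date termination becomes effective.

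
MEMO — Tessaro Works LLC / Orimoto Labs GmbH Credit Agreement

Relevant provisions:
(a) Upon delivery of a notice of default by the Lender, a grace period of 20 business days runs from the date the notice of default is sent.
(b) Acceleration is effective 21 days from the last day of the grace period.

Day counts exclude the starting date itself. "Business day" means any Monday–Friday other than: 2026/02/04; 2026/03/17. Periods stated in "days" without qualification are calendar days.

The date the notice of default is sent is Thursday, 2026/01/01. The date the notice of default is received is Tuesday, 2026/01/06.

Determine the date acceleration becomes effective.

The last day of the grace period: counting 20 business days from Thursday, 2026/01/01 (Jan 2, Jan 5, Jan 6, Jan 7, …, Jan 27, Jan 28, Jan 29, skipping weekends) reaches Thursday, 2026/01/29.
Adding 21 calendar days to 2026/01/29 gives 2026/02/19, which is the date acceleration becomes effective.

2026/02/19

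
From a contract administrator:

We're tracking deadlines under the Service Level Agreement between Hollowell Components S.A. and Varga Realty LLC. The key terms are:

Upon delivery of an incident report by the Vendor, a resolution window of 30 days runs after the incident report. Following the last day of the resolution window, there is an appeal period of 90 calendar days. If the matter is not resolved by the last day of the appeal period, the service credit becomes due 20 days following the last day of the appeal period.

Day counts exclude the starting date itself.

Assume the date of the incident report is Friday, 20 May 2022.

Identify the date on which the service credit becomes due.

Adding 30 calendar days to 20 May 2022 gives 19 June 2022, which is the last day of the resolution window.
The last day of the appeal period: 90 calendar days after 19 June 2022 is 17 September 2022.
Adding 20 calendar days to 17 September 2022 gives 7 October 2022, which is the date on which the service credit becomes due.

7 October 2022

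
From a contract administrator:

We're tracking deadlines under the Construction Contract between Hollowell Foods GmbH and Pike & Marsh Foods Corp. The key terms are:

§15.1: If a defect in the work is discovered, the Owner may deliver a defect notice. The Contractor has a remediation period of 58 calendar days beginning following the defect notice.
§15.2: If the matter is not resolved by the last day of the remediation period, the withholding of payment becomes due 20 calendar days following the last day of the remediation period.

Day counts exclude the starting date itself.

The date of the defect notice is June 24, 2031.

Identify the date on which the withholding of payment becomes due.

Adding 58 calendar days to June 24, 2031 gives August 21, 2031, which is the last day of the remediation period.
The date on which the withholding of payment becomes due: August 21, 2031 + 20 days = September 10, 2031.

September 10, 2031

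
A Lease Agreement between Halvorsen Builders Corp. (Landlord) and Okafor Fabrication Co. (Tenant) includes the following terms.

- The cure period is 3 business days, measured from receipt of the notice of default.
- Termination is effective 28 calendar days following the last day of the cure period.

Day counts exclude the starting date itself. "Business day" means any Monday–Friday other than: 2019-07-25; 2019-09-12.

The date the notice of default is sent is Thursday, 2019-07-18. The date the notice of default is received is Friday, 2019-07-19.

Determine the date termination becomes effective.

2019-08-21

The last day of the cure period: counting 3 business days from Friday, 2019-07-19 (Jul 22, Jul 23, Jul 24, skipping weekends) reaches Wednesday, 2019-07-24.
The date termination becomes effective: 2019-07-24 + 28 days = 2019-08-21.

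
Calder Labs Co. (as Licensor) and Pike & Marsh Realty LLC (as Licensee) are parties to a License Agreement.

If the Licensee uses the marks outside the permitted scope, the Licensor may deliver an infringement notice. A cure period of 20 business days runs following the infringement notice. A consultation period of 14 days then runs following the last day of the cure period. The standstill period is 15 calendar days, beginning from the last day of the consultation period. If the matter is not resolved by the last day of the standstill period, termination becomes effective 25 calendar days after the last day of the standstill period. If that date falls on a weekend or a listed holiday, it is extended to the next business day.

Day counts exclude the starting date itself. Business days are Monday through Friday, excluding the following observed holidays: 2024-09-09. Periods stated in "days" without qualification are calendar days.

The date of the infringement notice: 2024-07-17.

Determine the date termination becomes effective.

The last day of the cure period: counting 20 business days from Wednesday, 2024-07-17 (Jul 18, Jul 19, Jul 22, Jul 23, …, Aug 12, Aug 13, Aug 14, skipping weekends) reaches Wednesday, 2024-08-14.
Adding 14 calendar days to 2024-08-14 gives 2024-08-28, which is the last day of the consultation period.
The last day of the standstill period: 15 calendar days after 2024-08-28 is 2024-09-12.
The date termination becomes effective: 2024-09-12 + 25 days = 2024-10-07. 2024-10-07 is a Monday and is not a listed holiday, so no roll-forward applies.

2024-10-07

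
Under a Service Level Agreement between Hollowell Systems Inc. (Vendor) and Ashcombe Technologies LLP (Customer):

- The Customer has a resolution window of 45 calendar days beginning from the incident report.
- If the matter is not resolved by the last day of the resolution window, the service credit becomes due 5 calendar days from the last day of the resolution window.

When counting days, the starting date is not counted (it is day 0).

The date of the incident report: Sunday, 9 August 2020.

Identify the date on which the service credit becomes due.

Adding 45 calendar days to 9 August 2020 gives 23 September 2020, which is the last day of the resolution window.
Adding 5 calendar days to 23 September 2020 gives 28 September 2020, which is the date on which the service credit becomes due.

28 September 2020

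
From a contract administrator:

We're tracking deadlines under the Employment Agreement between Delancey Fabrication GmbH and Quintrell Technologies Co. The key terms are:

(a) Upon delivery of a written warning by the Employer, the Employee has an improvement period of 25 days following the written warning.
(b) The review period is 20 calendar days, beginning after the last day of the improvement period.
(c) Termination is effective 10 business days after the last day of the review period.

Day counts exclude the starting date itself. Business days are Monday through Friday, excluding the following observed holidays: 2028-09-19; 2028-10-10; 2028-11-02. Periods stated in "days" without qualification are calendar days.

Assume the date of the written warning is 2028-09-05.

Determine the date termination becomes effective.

The last day of the improvement period: 25 calendar days after 2028-09-05 is 2028-09-30.
The last day of the review period: 20 calendar days after 2028-09-30 is 2028-10-20.
The date termination becomes effective: counting 10 business days from Friday, 2028-10-20 (Oct 23, Oct 24, Oct 25, Oct 26, Oct 27, Oct 30, Oct 31, Nov 1, Nov 3, Nov 6, skipping weekends and the listed holiday on Nov 2) reaches Monday, 2028-11-06.

2028-11-06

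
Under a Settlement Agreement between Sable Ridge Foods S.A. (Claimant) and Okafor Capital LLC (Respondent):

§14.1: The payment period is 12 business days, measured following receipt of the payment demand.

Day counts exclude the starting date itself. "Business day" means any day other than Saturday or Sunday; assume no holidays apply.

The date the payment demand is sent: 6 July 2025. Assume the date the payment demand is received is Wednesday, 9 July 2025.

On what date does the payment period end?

The last day of the payment period: counting 12 business days from Wednesday, 9 July 2025 (Jul 10, Jul 11, Jul 14, Jul 15, …, Jul 23, Jul 24, Jul 25, skipping weekends) reaches Friday, 25 July 2025.

25 July 2025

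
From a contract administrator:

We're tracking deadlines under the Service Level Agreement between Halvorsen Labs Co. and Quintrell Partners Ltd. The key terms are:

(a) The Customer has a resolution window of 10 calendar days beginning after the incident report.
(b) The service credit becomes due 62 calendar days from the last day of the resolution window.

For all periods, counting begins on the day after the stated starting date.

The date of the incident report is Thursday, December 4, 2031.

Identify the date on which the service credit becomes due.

February 14, 2032

The last day of the resolution window: December 4, 2031 + 10 days = December 14, 2031.
The date on which the service credit becomes due: December 14, 2031 + 62 days = February 14, 2032.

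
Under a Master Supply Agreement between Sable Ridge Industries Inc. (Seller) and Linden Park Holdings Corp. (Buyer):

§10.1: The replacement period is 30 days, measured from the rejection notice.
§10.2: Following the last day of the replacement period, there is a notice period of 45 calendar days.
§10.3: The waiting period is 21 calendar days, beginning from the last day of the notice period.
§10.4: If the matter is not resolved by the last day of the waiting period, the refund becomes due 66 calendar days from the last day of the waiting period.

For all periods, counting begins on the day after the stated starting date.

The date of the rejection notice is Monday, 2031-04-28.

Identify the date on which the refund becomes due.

2031-10-07

Adding 30 calendar days to 2031-04-28 gives 2031-05-28, which is the last day of the replacement period.
The last day of the notice period: 45 calendar days after 2031-05-28 is 2031-07-12.
The last day of the waiting period: 21 calendar days after 2031-07-12 is 2031-08-02.
The date on which the refund becomes due: 66 calendar days after 2031-08-02 is 2031-10-07.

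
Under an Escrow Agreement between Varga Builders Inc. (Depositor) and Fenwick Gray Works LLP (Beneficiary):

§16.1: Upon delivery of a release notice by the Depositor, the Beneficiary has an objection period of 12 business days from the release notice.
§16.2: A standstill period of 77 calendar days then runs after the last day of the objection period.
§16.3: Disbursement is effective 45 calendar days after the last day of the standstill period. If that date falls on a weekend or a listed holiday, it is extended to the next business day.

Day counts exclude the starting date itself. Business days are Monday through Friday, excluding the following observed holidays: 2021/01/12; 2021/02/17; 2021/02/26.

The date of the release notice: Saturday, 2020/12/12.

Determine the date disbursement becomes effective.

2021/04/30

From Saturday, 2020/12/12, 12 business days (Dec 14, Dec 15, Dec 16, Dec 17, …, Dec 25, Dec 28, Dec 29, skipping weekends) brings us to Tuesday, 2020/12/29, which is the last day of the objection period.
Adding 77 calendar days to 2020/12/29 gives 2021/03/16, which is the last day of the standstill period.
Adding 45 calendar days to 2021/03/16 gives 2021/04/30, which is the date disbursement becomes effective. 2021/04/30 is a Friday and is not a listed holiday, so no roll-forward applies.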